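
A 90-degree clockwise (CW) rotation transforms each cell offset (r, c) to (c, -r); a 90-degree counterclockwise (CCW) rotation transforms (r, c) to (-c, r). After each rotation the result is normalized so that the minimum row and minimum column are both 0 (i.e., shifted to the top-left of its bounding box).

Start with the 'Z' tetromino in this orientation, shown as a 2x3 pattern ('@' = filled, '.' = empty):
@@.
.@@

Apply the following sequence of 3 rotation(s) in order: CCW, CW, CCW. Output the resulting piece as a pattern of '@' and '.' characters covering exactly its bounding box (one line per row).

Answer: .@
@@
@.

Derivation:
Start:
@@.
.@@
After rotation 1 (CCW):
.@
@@
@.
After rotation 2 (CW):
@@.
.@@
After rotation 3 (CCW):
.@
@@
@.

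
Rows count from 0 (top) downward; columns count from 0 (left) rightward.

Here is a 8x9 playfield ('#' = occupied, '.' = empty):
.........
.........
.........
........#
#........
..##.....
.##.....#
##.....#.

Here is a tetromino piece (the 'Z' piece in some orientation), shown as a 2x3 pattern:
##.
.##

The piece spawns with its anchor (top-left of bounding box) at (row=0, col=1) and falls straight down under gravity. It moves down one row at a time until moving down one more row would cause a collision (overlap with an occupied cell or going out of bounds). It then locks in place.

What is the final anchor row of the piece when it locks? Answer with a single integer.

Spawn at (row=0, col=1). Try each row:
  row 0: fits
  row 1: fits
  row 2: fits
  row 3: fits
  row 4: blocked -> lock at row 3

Answer: 3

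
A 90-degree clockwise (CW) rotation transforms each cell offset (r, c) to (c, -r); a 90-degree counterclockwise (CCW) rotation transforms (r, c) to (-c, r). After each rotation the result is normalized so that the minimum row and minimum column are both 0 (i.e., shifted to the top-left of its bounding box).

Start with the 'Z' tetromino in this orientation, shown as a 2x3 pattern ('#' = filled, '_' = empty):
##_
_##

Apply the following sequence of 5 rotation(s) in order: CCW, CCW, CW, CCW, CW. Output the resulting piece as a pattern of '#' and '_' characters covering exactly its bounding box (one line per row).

Answer: _#
##
#_

Derivation:
Start:
##_
_##
After rotation 1 (CCW):
_#
##
#_
After rotation 2 (CCW):
##_
_##
After rotation 3 (CW):
_#
##
#_
After rotation 4 (CCW):
##_
_##
After rotation 5 (CW):
_#
##
#_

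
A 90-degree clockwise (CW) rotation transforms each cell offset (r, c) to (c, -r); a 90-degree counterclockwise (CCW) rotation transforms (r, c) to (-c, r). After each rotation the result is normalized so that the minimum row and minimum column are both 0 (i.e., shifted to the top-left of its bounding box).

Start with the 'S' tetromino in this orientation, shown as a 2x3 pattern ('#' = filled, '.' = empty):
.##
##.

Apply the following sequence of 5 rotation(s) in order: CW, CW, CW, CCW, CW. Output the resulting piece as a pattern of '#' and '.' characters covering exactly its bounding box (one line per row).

Start:
.##
##.
After rotation 1 (CW):
#.
##
.#
After rotation 2 (CW):
.##
##.
After rotation 3 (CW):
#.
##
.#
After rotation 4 (CCW):
.##
##.
After rotation 5 (CW):
#.
##
.#

Answer: #.
##
.#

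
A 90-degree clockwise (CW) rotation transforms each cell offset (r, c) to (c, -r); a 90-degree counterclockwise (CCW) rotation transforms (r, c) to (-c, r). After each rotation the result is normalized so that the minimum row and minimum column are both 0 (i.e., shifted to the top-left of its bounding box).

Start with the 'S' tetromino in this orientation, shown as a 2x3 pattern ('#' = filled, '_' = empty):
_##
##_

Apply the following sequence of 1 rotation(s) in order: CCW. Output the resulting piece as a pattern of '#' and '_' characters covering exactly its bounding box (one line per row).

Start:
_##
##_
After rotation 1 (CCW):
#_
##
_#

Answer: #_
##
_#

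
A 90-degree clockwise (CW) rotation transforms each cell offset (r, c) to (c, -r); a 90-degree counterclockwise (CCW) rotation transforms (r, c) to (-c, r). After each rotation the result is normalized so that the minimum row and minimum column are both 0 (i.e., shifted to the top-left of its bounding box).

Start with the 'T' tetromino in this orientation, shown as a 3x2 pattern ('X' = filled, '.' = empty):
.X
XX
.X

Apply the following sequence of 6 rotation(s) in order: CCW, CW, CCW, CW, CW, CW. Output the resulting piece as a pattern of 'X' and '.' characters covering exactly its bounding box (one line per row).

Start:
.X
XX
.X
After rotation 1 (CCW):
XXX
.X.
After rotation 2 (CW):
.X
XX
.X
After rotation 3 (CCW):
XXX
.X.
After rotation 4 (CW):
.X
XX
.X
After rotation 5 (CW):
.X.
XXX
After rotation 6 (CW):
X.
XX
X.

Answer: X.
XX
X.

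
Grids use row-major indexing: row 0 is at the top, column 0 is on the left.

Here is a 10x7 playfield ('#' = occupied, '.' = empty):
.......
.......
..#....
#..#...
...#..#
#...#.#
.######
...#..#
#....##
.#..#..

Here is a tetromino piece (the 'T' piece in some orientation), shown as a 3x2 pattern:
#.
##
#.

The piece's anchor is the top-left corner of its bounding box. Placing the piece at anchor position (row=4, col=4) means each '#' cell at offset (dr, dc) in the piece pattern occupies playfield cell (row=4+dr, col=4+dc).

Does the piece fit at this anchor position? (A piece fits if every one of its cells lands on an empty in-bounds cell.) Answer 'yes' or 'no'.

Check each piece cell at anchor (4, 4):
  offset (0,0) -> (4,4): empty -> OK
  offset (1,0) -> (5,4): occupied ('#') -> FAIL
  offset (1,1) -> (5,5): empty -> OK
  offset (2,0) -> (6,4): occupied ('#') -> FAIL
All cells valid: no

Answer: no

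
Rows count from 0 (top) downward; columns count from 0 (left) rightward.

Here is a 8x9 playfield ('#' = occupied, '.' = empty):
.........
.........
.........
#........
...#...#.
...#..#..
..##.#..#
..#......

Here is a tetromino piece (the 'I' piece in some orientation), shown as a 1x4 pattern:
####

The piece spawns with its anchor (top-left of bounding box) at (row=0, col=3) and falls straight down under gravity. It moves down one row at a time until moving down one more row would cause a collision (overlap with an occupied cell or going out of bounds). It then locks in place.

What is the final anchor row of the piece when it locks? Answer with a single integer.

Spawn at (row=0, col=3). Try each row:
  row 0: fits
  row 1: fits
  row 2: fits
  row 3: fits
  row 4: blocked -> lock at row 3

Answer: 3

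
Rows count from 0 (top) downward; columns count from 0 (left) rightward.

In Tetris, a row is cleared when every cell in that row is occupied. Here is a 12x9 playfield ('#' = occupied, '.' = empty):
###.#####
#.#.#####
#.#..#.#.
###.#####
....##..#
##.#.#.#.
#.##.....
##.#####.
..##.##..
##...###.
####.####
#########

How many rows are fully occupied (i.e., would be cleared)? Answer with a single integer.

Check each row:
  row 0: 1 empty cell -> not full
  row 1: 2 empty cells -> not full
  row 2: 5 empty cells -> not full
  row 3: 1 empty cell -> not full
  row 4: 6 empty cells -> not full
  row 5: 4 empty cells -> not full
  row 6: 6 empty cells -> not full
  row 7: 2 empty cells -> not full
  row 8: 5 empty cells -> not full
  row 9: 4 empty cells -> not full
  row 10: 1 empty cell -> not full
  row 11: 0 empty cells -> FULL (clear)
Total rows cleared: 1

Answer: 1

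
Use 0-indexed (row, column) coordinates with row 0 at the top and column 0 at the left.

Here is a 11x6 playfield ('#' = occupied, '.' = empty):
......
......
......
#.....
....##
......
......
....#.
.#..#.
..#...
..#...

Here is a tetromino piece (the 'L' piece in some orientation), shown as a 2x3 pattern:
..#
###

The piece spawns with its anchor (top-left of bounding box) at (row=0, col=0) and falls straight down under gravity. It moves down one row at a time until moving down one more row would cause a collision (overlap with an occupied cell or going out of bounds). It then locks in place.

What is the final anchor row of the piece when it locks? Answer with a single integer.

Spawn at (row=0, col=0). Try each row:
  row 0: fits
  row 1: fits
  row 2: blocked -> lock at row 1

Answer: 1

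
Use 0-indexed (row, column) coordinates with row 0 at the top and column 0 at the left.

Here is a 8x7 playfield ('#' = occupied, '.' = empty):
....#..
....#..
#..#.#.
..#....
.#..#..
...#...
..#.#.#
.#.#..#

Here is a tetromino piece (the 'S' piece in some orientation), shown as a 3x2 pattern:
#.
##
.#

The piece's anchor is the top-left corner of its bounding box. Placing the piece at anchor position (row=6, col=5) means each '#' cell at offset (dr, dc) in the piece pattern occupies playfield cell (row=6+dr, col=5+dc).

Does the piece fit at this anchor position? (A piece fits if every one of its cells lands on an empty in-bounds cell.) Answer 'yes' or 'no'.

Answer: no

Derivation:
Check each piece cell at anchor (6, 5):
  offset (0,0) -> (6,5): empty -> OK
  offset (1,0) -> (7,5): empty -> OK
  offset (1,1) -> (7,6): occupied ('#') -> FAIL
  offset (2,1) -> (8,6): out of bounds -> FAIL
All cells valid: no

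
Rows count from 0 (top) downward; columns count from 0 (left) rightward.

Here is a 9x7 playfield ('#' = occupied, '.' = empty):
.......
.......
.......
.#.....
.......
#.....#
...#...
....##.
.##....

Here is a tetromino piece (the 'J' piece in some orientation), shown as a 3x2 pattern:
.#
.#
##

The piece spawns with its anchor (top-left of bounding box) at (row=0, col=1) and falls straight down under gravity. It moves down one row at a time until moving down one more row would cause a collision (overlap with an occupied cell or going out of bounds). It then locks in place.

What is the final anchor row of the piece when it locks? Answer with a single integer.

Spawn at (row=0, col=1). Try each row:
  row 0: fits
  row 1: blocked -> lock at row 0

Answer: 0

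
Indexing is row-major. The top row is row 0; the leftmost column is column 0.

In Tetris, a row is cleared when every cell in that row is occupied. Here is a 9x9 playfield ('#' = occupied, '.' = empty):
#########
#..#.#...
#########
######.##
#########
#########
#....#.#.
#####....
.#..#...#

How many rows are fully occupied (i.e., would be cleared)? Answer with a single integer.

Check each row:
  row 0: 0 empty cells -> FULL (clear)
  row 1: 6 empty cells -> not full
  row 2: 0 empty cells -> FULL (clear)
  row 3: 1 empty cell -> not full
  row 4: 0 empty cells -> FULL (clear)
  row 5: 0 empty cells -> FULL (clear)
  row 6: 6 empty cells -> not full
  row 7: 4 empty cells -> not full
  row 8: 6 empty cells -> not full
Total rows cleared: 4

Answer: 4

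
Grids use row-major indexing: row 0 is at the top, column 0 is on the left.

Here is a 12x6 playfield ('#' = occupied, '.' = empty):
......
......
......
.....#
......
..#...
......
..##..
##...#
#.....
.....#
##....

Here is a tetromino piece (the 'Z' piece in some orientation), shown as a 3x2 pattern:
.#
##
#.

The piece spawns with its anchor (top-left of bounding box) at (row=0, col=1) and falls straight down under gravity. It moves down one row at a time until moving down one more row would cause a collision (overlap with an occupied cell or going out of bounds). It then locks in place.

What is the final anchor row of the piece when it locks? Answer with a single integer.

Answer: 3

Derivation:
Spawn at (row=0, col=1). Try each row:
  row 0: fits
  row 1: fits
  row 2: fits
  row 3: fits
  row 4: blocked -> lock at row 3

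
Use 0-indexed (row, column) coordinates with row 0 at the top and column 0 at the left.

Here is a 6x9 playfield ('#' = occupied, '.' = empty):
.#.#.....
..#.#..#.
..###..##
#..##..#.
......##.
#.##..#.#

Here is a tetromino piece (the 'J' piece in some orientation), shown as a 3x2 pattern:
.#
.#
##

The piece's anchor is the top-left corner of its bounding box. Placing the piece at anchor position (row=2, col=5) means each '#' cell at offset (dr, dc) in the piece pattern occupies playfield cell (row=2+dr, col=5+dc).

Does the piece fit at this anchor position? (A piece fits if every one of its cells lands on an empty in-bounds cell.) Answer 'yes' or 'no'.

Check each piece cell at anchor (2, 5):
  offset (0,1) -> (2,6): empty -> OK
  offset (1,1) -> (3,6): empty -> OK
  offset (2,0) -> (4,5): empty -> OK
  offset (2,1) -> (4,6): occupied ('#') -> FAIL
All cells valid: no

Answer: no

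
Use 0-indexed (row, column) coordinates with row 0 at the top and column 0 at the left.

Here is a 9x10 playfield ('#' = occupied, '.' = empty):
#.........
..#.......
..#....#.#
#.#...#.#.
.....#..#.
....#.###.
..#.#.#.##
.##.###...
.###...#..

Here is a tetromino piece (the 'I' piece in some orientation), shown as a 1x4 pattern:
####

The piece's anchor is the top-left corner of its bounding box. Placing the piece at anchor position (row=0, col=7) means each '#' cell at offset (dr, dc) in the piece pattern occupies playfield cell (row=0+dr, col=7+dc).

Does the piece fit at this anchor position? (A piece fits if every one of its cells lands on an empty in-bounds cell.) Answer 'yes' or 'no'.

Answer: no

Derivation:
Check each piece cell at anchor (0, 7):
  offset (0,0) -> (0,7): empty -> OK
  offset (0,1) -> (0,8): empty -> OK
  offset (0,2) -> (0,9): empty -> OK
  offset (0,3) -> (0,10): out of bounds -> FAIL
All cells valid: no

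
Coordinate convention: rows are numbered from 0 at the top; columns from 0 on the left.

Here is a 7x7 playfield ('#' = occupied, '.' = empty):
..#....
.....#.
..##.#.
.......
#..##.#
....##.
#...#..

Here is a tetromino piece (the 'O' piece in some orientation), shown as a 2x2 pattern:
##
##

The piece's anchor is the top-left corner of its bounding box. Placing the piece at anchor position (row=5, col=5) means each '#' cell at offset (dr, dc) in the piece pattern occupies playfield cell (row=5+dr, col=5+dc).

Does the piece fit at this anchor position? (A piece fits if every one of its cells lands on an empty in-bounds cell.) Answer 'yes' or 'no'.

Check each piece cell at anchor (5, 5):
  offset (0,0) -> (5,5): occupied ('#') -> FAIL
  offset (0,1) -> (5,6): empty -> OK
  offset (1,0) -> (6,5): empty -> OK
  offset (1,1) -> (6,6): empty -> OK
All cells valid: no

Answer: no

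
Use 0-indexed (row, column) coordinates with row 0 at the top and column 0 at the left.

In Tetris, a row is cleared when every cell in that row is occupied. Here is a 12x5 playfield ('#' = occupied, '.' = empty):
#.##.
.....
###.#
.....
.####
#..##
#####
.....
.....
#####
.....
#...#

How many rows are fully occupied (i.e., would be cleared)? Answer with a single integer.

Check each row:
  row 0: 2 empty cells -> not full
  row 1: 5 empty cells -> not full
  row 2: 1 empty cell -> not full
  row 3: 5 empty cells -> not full
  row 4: 1 empty cell -> not full
  row 5: 2 empty cells -> not full
  row 6: 0 empty cells -> FULL (clear)
  row 7: 5 empty cells -> not full
  row 8: 5 empty cells -> not full
  row 9: 0 empty cells -> FULL (clear)
  row 10: 5 empty cells -> not full
  row 11: 3 empty cells -> not full
Total rows cleared: 2

Answer: 2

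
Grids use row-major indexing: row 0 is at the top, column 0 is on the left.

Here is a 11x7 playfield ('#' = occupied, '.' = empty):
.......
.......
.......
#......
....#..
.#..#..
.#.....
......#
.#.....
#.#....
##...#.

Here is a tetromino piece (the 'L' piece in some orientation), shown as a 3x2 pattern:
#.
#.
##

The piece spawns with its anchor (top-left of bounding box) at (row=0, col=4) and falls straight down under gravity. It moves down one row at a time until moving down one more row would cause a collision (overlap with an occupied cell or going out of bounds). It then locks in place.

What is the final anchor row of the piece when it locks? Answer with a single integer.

Answer: 1

Derivation:
Spawn at (row=0, col=4). Try each row:
  row 0: fits
  row 1: fits
  row 2: blocked -> lock at row 1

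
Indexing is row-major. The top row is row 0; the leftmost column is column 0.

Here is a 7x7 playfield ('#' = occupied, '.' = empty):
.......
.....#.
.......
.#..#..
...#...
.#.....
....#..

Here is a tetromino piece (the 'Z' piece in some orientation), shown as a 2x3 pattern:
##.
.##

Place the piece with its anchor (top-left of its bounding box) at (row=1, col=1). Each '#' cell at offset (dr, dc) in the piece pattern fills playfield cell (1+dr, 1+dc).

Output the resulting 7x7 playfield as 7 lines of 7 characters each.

Answer: .......
.##..#.
..##...
.#..#..
...#...
.#.....
....#..

Derivation:
Fill (1+0,1+0) = (1,1)
Fill (1+0,1+1) = (1,2)
Fill (1+1,1+1) = (2,2)
Fill (1+1,1+2) = (2,3)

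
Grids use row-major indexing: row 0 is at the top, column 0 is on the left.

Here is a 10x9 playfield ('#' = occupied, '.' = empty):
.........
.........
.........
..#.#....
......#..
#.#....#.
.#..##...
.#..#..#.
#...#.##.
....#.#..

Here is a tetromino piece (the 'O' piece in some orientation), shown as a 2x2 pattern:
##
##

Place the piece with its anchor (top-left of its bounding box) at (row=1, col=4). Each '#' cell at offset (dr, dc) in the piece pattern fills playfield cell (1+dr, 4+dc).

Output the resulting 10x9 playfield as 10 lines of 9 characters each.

Answer: .........
....##...
....##...
..#.#....
......#..
#.#....#.
.#..##...
.#..#..#.
#...#.##.
....#.#..

Derivation:
Fill (1+0,4+0) = (1,4)
Fill (1+0,4+1) = (1,5)
Fill (1+1,4+0) = (2,4)
Fill (1+1,4+1) = (2,5)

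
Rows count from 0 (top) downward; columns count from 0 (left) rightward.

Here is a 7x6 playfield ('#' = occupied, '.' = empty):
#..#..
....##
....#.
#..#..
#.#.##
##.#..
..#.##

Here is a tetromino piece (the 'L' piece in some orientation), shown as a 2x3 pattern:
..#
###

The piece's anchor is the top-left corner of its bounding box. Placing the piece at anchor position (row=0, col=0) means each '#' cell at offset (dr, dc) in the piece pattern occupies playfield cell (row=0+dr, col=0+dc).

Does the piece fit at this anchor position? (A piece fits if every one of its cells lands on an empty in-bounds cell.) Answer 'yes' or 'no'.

Check each piece cell at anchor (0, 0):
  offset (0,2) -> (0,2): empty -> OK
  offset (1,0) -> (1,0): empty -> OK
  offset (1,1) -> (1,1): empty -> OK
  offset (1,2) -> (1,2): empty -> OK
All cells valid: yes

Answer: yes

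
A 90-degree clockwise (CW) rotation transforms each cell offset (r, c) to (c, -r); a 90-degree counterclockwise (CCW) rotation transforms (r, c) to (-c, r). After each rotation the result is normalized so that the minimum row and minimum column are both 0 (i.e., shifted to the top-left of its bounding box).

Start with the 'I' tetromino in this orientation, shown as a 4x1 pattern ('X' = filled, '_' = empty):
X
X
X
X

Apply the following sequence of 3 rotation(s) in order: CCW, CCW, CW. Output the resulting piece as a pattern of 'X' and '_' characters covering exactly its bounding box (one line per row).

Answer: XXXX

Derivation:
Start:
X
X
X
X
After rotation 1 (CCW):
XXXX
After rotation 2 (CCW):
X
X
X
X
After rotation 3 (CW):
XXXX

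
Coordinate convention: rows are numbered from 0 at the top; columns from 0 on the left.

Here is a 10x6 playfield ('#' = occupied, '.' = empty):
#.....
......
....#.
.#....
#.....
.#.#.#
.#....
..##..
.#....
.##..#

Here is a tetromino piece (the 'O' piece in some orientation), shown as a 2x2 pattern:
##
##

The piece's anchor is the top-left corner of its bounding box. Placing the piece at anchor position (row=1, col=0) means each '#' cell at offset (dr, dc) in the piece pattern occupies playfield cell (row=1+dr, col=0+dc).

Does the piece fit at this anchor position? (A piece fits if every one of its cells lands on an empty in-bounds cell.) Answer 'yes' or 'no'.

Check each piece cell at anchor (1, 0):
  offset (0,0) -> (1,0): empty -> OK
  offset (0,1) -> (1,1): empty -> OK
  offset (1,0) -> (2,0): empty -> OK
  offset (1,1) -> (2,1): empty -> OK
All cells valid: yes

Answer: yes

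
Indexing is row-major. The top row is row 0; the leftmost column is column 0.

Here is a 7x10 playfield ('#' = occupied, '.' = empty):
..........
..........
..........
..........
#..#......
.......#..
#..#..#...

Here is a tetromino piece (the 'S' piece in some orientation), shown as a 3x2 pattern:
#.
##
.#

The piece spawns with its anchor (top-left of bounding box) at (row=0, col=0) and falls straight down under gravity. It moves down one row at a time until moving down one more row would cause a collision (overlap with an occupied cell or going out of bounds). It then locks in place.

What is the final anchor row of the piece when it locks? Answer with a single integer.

Spawn at (row=0, col=0). Try each row:
  row 0: fits
  row 1: fits
  row 2: fits
  row 3: blocked -> lock at row 2

Answer: 2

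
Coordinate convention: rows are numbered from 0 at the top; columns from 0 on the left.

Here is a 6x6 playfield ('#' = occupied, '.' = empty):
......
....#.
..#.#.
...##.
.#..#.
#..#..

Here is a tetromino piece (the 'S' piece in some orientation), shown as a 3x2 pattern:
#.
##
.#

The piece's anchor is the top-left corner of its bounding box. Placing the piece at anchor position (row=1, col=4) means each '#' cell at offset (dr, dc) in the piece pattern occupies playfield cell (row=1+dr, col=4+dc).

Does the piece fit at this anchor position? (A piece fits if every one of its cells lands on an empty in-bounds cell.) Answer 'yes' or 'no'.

Check each piece cell at anchor (1, 4):
  offset (0,0) -> (1,4): occupied ('#') -> FAIL
  offset (1,0) -> (2,4): occupied ('#') -> FAIL
  offset (1,1) -> (2,5): empty -> OK
  offset (2,1) -> (3,5): empty -> OK
All cells valid: no

Answer: no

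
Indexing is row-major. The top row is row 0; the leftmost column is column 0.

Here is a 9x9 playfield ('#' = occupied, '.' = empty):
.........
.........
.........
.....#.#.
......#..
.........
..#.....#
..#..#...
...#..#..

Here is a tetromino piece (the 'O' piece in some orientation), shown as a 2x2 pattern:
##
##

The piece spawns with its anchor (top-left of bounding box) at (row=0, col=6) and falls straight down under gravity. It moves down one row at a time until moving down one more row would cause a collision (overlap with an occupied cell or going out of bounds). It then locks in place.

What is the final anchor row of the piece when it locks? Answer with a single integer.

Answer: 1

Derivation:
Spawn at (row=0, col=6). Try each row:
  row 0: fits
  row 1: fits
  row 2: blocked -> lock at row 1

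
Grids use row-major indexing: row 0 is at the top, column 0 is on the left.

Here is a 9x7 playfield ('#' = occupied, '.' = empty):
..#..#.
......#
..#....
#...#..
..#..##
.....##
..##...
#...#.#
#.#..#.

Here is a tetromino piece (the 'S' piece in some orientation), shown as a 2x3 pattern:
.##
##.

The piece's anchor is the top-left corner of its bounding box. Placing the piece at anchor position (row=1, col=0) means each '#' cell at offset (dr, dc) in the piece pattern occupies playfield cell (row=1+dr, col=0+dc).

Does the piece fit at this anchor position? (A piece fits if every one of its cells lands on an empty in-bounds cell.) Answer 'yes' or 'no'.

Answer: yes

Derivation:
Check each piece cell at anchor (1, 0):
  offset (0,1) -> (1,1): empty -> OK
  offset (0,2) -> (1,2): empty -> OK
  offset (1,0) -> (2,0): empty -> OK
  offset (1,1) -> (2,1): empty -> OK
All cells valid: yes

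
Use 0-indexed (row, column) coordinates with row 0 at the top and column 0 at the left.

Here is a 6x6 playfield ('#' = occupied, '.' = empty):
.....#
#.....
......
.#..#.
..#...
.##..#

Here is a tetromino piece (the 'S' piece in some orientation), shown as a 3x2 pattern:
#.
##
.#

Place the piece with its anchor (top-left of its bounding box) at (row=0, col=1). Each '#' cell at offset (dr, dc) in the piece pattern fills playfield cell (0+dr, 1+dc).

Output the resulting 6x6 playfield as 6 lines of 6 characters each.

Fill (0+0,1+0) = (0,1)
Fill (0+1,1+0) = (1,1)
Fill (0+1,1+1) = (1,2)
Fill (0+2,1+1) = (2,2)

Answer: .#...#
###...
..#...
.#..#.
..#...
.##..#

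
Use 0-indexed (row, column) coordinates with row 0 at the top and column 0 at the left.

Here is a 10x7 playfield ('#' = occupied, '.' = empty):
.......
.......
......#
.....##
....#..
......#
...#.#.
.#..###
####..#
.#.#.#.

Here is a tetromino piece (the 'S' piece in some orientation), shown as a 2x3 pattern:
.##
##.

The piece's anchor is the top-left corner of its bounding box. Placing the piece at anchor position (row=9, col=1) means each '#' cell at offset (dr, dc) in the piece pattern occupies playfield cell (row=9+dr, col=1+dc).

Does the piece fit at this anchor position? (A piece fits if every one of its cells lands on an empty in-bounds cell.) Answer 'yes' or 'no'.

Answer: no

Derivation:
Check each piece cell at anchor (9, 1):
  offset (0,1) -> (9,2): empty -> OK
  offset (0,2) -> (9,3): occupied ('#') -> FAIL
  offset (1,0) -> (10,1): out of bounds -> FAIL
  offset (1,1) -> (10,2): out of bounds -> FAIL
All cells valid: no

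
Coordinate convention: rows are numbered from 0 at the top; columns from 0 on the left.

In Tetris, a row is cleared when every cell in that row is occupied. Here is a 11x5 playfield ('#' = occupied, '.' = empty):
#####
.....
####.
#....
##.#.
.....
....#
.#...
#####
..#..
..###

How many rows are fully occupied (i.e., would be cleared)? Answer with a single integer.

Answer: 2

Derivation:
Check each row:
  row 0: 0 empty cells -> FULL (clear)
  row 1: 5 empty cells -> not full
  row 2: 1 empty cell -> not full
  row 3: 4 empty cells -> not full
  row 4: 2 empty cells -> not full
  row 5: 5 empty cells -> not full
  row 6: 4 empty cells -> not full
  row 7: 4 empty cells -> not full
  row 8: 0 empty cells -> FULL (clear)
  row 9: 4 empty cells -> not full
  row 10: 2 empty cells -> not full
Total rows cleared: 2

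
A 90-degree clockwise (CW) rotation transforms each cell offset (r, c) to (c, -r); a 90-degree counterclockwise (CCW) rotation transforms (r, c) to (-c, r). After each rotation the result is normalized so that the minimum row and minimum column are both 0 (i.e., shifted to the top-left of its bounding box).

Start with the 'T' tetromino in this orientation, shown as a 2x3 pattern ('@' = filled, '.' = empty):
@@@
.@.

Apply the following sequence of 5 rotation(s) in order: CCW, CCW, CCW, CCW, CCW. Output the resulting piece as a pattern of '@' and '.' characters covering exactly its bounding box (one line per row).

Start:
@@@
.@.
After rotation 1 (CCW):
@.
@@
@.
After rotation 2 (CCW):
.@.
@@@
After rotation 3 (CCW):
.@
@@
.@
After rotation 4 (CCW):
@@@
.@.
After rotation 5 (CCW):
@.
@@
@.

Answer: @.
@@
@.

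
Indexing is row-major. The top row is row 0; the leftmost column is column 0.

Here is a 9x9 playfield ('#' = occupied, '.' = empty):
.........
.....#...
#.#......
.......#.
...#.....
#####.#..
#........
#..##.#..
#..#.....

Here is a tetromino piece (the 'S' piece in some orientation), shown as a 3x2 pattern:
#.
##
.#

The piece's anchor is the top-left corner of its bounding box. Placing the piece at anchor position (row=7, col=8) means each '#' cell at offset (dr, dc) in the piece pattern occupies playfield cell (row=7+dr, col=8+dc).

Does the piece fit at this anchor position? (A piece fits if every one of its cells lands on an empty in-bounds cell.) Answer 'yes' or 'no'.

Check each piece cell at anchor (7, 8):
  offset (0,0) -> (7,8): empty -> OK
  offset (1,0) -> (8,8): empty -> OK
  offset (1,1) -> (8,9): out of bounds -> FAIL
  offset (2,1) -> (9,9): out of bounds -> FAIL
All cells valid: no

Answer: no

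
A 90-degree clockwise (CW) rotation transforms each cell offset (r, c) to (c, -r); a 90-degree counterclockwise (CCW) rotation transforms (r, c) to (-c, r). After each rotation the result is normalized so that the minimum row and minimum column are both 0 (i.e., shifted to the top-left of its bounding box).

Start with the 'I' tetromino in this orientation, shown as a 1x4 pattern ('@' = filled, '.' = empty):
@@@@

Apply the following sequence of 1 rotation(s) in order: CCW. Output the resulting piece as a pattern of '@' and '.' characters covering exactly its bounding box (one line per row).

Start:
@@@@
After rotation 1 (CCW):
@
@
@
@

Answer: @
@
@
@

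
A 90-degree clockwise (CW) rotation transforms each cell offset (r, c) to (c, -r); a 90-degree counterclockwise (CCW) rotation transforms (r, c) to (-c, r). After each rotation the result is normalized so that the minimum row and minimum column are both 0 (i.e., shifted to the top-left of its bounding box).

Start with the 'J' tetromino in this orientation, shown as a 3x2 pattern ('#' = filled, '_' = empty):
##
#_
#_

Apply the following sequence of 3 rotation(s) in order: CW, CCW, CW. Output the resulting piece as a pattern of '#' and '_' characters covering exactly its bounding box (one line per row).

Answer: ###
__#

Derivation:
Start:
##
#_
#_
After rotation 1 (CW):
###
__#
After rotation 2 (CCW):
##
#_
#_
After rotation 3 (CW):
###
__#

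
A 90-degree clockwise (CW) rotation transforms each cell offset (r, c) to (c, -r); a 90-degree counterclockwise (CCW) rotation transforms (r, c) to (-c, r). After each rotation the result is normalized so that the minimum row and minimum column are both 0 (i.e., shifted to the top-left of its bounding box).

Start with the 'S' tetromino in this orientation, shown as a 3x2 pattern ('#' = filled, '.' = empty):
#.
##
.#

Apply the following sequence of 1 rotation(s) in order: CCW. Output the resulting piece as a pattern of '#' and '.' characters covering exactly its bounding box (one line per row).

Answer: .##
##.

Derivation:
Start:
#.
##
.#
After rotation 1 (CCW):
.##
##.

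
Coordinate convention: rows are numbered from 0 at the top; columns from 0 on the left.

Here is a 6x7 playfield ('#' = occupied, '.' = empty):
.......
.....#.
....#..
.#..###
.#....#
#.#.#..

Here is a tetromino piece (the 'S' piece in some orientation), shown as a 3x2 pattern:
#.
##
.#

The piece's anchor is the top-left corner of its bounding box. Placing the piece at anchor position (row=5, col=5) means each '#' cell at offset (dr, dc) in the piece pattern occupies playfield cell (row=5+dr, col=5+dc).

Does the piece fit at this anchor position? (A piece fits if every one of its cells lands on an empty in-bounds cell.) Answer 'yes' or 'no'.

Answer: no

Derivation:
Check each piece cell at anchor (5, 5):
  offset (0,0) -> (5,5): empty -> OK
  offset (1,0) -> (6,5): out of bounds -> FAIL
  offset (1,1) -> (6,6): out of bounds -> FAIL
  offset (2,1) -> (7,6): out of bounds -> FAIL
All cells valid: no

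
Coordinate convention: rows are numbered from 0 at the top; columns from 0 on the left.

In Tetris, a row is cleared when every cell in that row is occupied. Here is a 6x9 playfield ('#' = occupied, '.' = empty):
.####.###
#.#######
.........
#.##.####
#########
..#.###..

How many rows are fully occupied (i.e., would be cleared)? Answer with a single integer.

Answer: 1

Derivation:
Check each row:
  row 0: 2 empty cells -> not full
  row 1: 1 empty cell -> not full
  row 2: 9 empty cells -> not full
  row 3: 2 empty cells -> not full
  row 4: 0 empty cells -> FULL (clear)
  row 5: 5 empty cells -> not full
Total rows cleared: 1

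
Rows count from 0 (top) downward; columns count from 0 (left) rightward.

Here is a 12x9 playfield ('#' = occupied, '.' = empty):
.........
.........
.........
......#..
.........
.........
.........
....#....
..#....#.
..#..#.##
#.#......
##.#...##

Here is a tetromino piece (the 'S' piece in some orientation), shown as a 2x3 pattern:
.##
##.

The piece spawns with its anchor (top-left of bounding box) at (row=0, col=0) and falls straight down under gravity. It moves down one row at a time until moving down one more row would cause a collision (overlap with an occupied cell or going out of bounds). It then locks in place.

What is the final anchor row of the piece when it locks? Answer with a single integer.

Answer: 7

Derivation:
Spawn at (row=0, col=0). Try each row:
  row 0: fits
  row 1: fits
  row 2: fits
  row 3: fits
  row 4: fits
  row 5: fits
  row 6: fits
  row 7: fits
  row 8: blocked -> lock at row 7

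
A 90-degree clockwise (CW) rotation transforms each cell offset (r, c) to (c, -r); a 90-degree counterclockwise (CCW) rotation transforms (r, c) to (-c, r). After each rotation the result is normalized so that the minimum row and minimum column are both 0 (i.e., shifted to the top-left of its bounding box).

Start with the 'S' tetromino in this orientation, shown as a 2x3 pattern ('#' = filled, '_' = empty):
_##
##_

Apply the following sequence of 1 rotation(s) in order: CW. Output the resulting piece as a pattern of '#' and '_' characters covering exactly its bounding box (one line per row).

Start:
_##
##_
After rotation 1 (CW):
#_
##
_#

Answer: #_
##
_#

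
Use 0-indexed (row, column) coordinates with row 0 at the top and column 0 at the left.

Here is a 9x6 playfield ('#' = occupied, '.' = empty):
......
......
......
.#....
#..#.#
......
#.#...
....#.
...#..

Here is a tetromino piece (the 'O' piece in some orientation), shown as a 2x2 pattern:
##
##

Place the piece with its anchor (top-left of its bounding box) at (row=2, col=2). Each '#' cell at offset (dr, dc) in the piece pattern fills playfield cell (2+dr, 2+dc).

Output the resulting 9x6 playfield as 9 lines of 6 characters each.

Answer: ......
......
..##..
.###..
#..#.#
......
#.#...
....#.
...#..

Derivation:
Fill (2+0,2+0) = (2,2)
Fill (2+0,2+1) = (2,3)
Fill (2+1,2+0) = (3,2)
Fill (2+1,2+1) = (3,3)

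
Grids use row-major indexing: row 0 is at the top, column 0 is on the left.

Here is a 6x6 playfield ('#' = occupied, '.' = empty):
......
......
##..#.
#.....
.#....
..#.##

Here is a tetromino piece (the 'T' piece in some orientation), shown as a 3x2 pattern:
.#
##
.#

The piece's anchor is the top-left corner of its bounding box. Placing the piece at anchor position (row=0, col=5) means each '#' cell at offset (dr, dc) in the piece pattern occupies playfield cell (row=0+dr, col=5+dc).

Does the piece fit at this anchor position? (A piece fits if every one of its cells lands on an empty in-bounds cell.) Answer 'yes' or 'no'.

Answer: no

Derivation:
Check each piece cell at anchor (0, 5):
  offset (0,1) -> (0,6): out of bounds -> FAIL
  offset (1,0) -> (1,5): empty -> OK
  offset (1,1) -> (1,6): out of bounds -> FAIL
  offset (2,1) -> (2,6): out of bounds -> FAIL
All cells valid: no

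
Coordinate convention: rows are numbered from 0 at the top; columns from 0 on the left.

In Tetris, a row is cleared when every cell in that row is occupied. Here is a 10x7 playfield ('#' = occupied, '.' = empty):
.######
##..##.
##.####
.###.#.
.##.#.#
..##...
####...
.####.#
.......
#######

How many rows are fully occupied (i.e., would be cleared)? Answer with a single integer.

Check each row:
  row 0: 1 empty cell -> not full
  row 1: 3 empty cells -> not full
  row 2: 1 empty cell -> not full
  row 3: 3 empty cells -> not full
  row 4: 3 empty cells -> not full
  row 5: 5 empty cells -> not full
  row 6: 3 empty cells -> not full
  row 7: 2 empty cells -> not full
  row 8: 7 empty cells -> not full
  row 9: 0 empty cells -> FULL (clear)
Total rows cleared: 1

Answer: 1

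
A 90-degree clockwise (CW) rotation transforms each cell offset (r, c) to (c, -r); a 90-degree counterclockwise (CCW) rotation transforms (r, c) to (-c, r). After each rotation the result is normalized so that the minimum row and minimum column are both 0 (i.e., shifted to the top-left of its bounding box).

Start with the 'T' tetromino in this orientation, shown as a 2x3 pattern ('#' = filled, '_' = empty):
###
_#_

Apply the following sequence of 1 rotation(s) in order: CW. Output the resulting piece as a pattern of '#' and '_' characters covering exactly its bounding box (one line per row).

Start:
###
_#_
After rotation 1 (CW):
_#
##
_#

Answer: _#
##
_#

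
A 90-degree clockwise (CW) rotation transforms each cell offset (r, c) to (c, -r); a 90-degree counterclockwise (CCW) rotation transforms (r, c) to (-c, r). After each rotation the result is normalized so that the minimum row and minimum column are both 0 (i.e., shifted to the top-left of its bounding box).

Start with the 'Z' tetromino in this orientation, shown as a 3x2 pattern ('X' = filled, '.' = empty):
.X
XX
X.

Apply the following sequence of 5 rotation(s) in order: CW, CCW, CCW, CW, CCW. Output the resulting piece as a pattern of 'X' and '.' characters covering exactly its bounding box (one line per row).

Start:
.X
XX
X.
After rotation 1 (CW):
XX.
.XX
After rotation 2 (CCW):
.X
XX
X.
After rotation 3 (CCW):
XX.
.XX
After rotation 4 (CW):
.X
XX
X.
After rotation 5 (CCW):
XX.
.XX

Answer: XX.
.XX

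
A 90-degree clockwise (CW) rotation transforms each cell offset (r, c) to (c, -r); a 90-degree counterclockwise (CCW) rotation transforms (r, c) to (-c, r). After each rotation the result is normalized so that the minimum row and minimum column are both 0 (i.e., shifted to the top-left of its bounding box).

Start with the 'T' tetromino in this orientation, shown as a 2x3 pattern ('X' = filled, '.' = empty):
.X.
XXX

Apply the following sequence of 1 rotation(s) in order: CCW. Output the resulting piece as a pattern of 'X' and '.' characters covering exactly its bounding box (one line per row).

Answer: .X
XX
.X

Derivation:
Start:
.X.
XXX
After rotation 1 (CCW):
.X
XX
.X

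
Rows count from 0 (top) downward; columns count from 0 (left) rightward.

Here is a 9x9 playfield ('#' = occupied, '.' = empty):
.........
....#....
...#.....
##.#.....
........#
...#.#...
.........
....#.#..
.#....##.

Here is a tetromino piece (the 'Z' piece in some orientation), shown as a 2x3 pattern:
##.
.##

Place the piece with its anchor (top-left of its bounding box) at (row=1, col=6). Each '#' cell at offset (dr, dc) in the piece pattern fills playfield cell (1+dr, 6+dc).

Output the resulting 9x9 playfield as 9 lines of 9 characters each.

Answer: .........
....#.##.
...#...##
##.#.....
........#
...#.#...
.........
....#.#..
.#....##.

Derivation:
Fill (1+0,6+0) = (1,6)
Fill (1+0,6+1) = (1,7)
Fill (1+1,6+1) = (2,7)
Fill (1+1,6+2) = (2,8)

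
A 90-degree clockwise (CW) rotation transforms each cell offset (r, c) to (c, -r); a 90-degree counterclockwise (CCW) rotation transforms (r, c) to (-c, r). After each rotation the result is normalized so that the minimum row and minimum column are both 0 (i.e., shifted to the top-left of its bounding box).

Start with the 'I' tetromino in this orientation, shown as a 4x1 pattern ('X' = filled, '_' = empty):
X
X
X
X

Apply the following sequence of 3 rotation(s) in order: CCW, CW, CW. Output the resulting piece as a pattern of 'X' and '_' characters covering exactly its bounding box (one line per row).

Start:
X
X
X
X
After rotation 1 (CCW):
XXXX
After rotation 2 (CW):
X
X
X
X
After rotation 3 (CW):
XXXX

Answer: XXXX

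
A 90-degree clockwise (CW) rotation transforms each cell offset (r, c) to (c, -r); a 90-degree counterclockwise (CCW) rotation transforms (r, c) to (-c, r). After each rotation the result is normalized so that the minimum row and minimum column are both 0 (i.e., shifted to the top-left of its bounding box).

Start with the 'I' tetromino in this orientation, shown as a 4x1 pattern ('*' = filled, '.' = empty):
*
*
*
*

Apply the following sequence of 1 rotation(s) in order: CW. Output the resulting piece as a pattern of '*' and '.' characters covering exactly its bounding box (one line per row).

Start:
*
*
*
*
After rotation 1 (CW):
****

Answer: ****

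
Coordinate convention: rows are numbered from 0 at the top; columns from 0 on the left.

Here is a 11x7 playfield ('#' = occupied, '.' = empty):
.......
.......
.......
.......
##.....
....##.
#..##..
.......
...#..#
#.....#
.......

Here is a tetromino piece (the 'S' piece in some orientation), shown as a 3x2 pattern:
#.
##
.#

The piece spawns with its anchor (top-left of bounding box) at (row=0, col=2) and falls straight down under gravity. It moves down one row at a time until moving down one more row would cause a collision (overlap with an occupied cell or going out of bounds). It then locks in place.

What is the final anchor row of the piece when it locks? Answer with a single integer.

Answer: 3

Derivation:
Spawn at (row=0, col=2). Try each row:
  row 0: fits
  row 1: fits
  row 2: fits
  row 3: fits
  row 4: blocked -> lock at row 3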